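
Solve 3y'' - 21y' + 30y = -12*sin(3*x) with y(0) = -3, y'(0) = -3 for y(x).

y = -48*exp(2*x)/13 - 42*cos(3*x)/221 - 2*sin(3*x)/221 + 15*exp(5*x)/17

Divide through by 3: y'' - 7y' + 10y = -4*sin(3*x).
Characteristic equation r² - 7r + 10 = 0 factors as (r - 5)(r - 2) = 0, so r = 5, 2.
Hence y_h = C1*exp(5*x) + C2*exp(2*x).
Try y_p = A*cos(3*x) + B*sin(3*x). Substituting and equating the coefficients of cos(3x) and sin(3x) gives A = -42/221, B = -2/221, so y_p = -42*cos(3*x)/221 - 2*sin(3*x)/221.
General solution: y = -42*cos(3*x)/221 - 2*sin(3*x)/221 + C1*exp(5*x) + C2*exp(2*x).
Apply the initial conditions: y(0) = -42/221 + C1 + C2 = -3 and y'(0) = -6/221 + 2*C2 + 5*C1 = -3. Solving gives C1 = 15/17, C2 = -48/13.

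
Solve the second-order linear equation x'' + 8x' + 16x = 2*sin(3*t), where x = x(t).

Characteristic equation r² + 8r + 16 = 0 has discriminant (8)² - 4·(16) = 0, so r = -4 is a repeated root.
Hence x_h = (C1 + C2*t)*exp(-4*t).
Try x_p = A*cos(3*t) + B*sin(3*t). Substituting and equating the coefficients of cos(3t) and sin(3t) gives A = -48/625, B = 14/625, so x_p = -48*cos(3*t)/625 + 14*sin(3*t)/625.

x = -48*cos(3*t)/625 + 14*sin(3*t)/625 + C1*exp(-4*t) + C2*t*exp(-4*t)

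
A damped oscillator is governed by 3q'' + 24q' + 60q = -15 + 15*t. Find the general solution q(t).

q = -7/20 + t/4 + C1*cos(2*t)*exp(-4*t) + C2*exp(-4*t)*sin(2*t)

Divide through by 3: q'' + 8q' + 20q = -5 + 5*t.
Characteristic equation r² + 8r + 20 = 0 has discriminant (8)² - 4·(20) = -16 < 0, so r = -4 ± 2i.
Hence q_h = C1*cos(2*t)*exp(-4*t) + C2*exp(-4*t)*sin(2*t).
For the particular solution try q_p = A0 + A1*t. Substituting and matching coefficients of each power of t gives A0 = -7/20, A1 = 1/4, so q_p = -7/20 + t/4.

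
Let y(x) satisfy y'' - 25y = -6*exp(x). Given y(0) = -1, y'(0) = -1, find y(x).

y = -3*exp(5*x)/4 - exp(-5*x)/2 + exp(x)/4

Characteristic equation r² - 25 = 0 factors as (r - 5)(r + 5) = 0, so r = 5, -5.
Hence y_h = C1*exp(5*x) + C2*exp(-5*x).
Try y_p = A*exp(x). Substituting into the equation and dividing by exp(x) gives A = 1/4, so y_p = exp(x)/4.
General solution: y = exp(x)/4 + C1*exp(5*x) + C2*exp(-5*x).
Apply the initial conditions: y(0) = 1/4 + C1 + C2 = -1 and y'(0) = 1/4 - 5*C2 + 5*C1 = -1. Solving gives C1 = -3/4, C2 = -1/2.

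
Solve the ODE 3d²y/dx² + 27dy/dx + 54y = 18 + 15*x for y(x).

y = 7/36 + 5*x/18 + C1*exp(-6*x) + C2*exp(-3*x)

Divide through by 3: y'' + 9y' + 18y = 6 + 5*x.
Characteristic equation r² + 9r + 18 = 0 factors as (r + 6)(r + 3) = 0, so r = -6, -3.
Hence y_h = C1*exp(-6*x) + C2*exp(-3*x).
For the particular solution try y_p = A0 + A1*x. Substituting and matching coefficients of each power of x gives A0 = 7/36, A1 = 5/18, so y_p = 7/36 + 5*x/18.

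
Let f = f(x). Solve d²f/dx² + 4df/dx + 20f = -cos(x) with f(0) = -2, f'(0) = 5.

Characteristic equation r² + 4r + 20 = 0 has discriminant (4)² - 4·(20) = -64 < 0, so r = -2 ± 4i.
Hence f_h = C1*cos(4*x)*exp(-2*x) + C2*exp(-2*x)*sin(4*x).
Try f_p = A*cos(x) + B*sin(x). Substituting and equating the coefficients of cos(x) and sin(x) gives A = -19/377, B = -4/377, so f_p = -19*cos(x)/377 - 4*sin(x)/377.
General solution: f = -19*cos(x)/377 - 4*sin(x)/377 + C1*cos(4*x)*exp(-2*x) + C2*exp(-2*x)*sin(4*x).
Apply the initial conditions: f(0) = -19/377 + C1 = -2 and f'(0) = -4/377 - 2*C1 + 4*C2 = 5. Solving gives C1 = -735/377, C2 = 419/1508.

f = -19*cos(x)/377 - 4*sin(x)/377 - 735*cos(4*x)*exp(-2*x)/377 + 419*exp(-2*x)*sin(4*x)/1508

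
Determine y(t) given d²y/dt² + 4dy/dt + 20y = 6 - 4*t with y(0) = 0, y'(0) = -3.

Characteristic equation r² + 4r + 20 = 0 has discriminant (4)² - 4·(20) = -64 < 0, so r = -2 ± 4i.
Hence y_h = C1*cos(4*t)*exp(-2*t) + C2*exp(-2*t)*sin(4*t).
For the particular solution try y_p = A0 + A1*t. Substituting and matching coefficients of each power of t gives A0 = 17/50, A1 = -1/5, so y_p = 17/50 - t/5.
General solution: y = 17/50 - t/5 + C1*cos(4*t)*exp(-2*t) + C2*exp(-2*t)*sin(4*t).
Apply the initial conditions: y(0) = 17/50 + C1 = 0 and y'(0) = -1/5 - 2*C1 + 4*C2 = -3. Solving gives C1 = -17/50, C2 = -87/100.

y = 17/50 - t/5 - 87*exp(-2*t)*sin(4*t)/100 - 17*cos(4*t)*exp(-2*t)/50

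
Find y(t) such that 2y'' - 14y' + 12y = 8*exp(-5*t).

Divide through by 2: y'' - 7y' + 6y = 4*exp(-5*t).
Characteristic equation r² - 7r + 6 = 0 factors as (r - 6)(r - 1) = 0, so r = 6, 1.
Hence y_h = C1*exp(6*t) + C2*exp(t).
Try y_p = A*exp(-5*t). Substituting into the equation and dividing by exp(-5*t) gives A = 2/33, so y_p = 2*exp(-5*t)/33.

y = 2*exp(-5*t)/33 + C1*exp(6*t) + C2*exp(t)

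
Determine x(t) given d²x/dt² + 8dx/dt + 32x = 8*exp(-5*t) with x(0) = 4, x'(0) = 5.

Characteristic equation r² + 8r + 32 = 0 has discriminant (8)² - 4·(32) = -64 < 0, so r = -4 ± 4i.
Hence x_h = C1*cos(4*t)*exp(-4*t) + C2*exp(-4*t)*sin(4*t).
Try x_p = A*exp(-5*t). Substituting into the equation and dividing by exp(-5*t) gives A = 8/17, so x_p = 8*exp(-5*t)/17.
General solution: x = 8*exp(-5*t)/17 + C1*cos(4*t)*exp(-4*t) + C2*exp(-4*t)*sin(4*t).
Apply the initial conditions: x(0) = 8/17 + C1 = 4 and x'(0) = -40/17 - 4*C1 + 4*C2 = 5. Solving gives C1 = 60/17, C2 = 365/68.

x = 8*exp(-5*t)/17 + 60*cos(4*t)*exp(-4*t)/17 + 365*exp(-4*t)*sin(4*t)/68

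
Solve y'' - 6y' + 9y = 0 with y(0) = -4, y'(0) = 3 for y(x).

Characteristic equation r² - 6r + 9 = 0 has discriminant (-6)² - 4·(9) = 0, so r = 3 is a repeated root.
Hence y_h = (C1 + C2*x)*exp(3*x).
Apply the initial conditions: y(0) = C1 = -4 and y'(0) = C2 + 3*C1 = 3. Solving gives C1 = -4, C2 = 15.

y = -4*exp(3*x) + 15*x*exp(3*x)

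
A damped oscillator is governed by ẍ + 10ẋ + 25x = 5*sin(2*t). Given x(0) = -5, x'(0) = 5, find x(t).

x = -4105*exp(-5*t)/841 - 100*cos(2*t)/841 + 105*sin(2*t)/841 - 570*t*exp(-5*t)/29

Characteristic equation r² + 10r + 25 = 0 has discriminant (10)² - 4·(25) = 0, so r = -5 is a repeated root.
Hence x_h = (C1 + C2*t)*exp(-5*t).
Try x_p = A*cos(2*t) + B*sin(2*t). Substituting and equating the coefficients of cos(2t) and sin(2t) gives A = -100/841, B = 105/841, so x_p = -100*cos(2*t)/841 + 105*sin(2*t)/841.
General solution: x = -100*cos(2*t)/841 + 105*sin(2*t)/841 + C1*exp(-5*t) + C2*t*exp(-5*t).
Apply the initial conditions: x(0) = -100/841 + C1 = -5 and x'(0) = 210/841 + C2 - 5*C1 = 5. Solving gives C1 = -4105/841, C2 = -570/29.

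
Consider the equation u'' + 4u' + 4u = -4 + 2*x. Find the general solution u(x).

Characteristic equation r² + 4r + 4 = 0 has discriminant (4)² - 4·(4) = 0, so r = -2 is a repeated root.
Hence u_h = (C1 + C2*x)*exp(-2*x).
For the particular solution try u_p = A0 + A1*x. Substituting and matching coefficients of each power of x gives A0 = -3/2, A1 = 1/2, so u_p = -3/2 + x/2.

u = -3/2 + x/2 + C1*exp(-2*x) + C2*x*exp(-2*x)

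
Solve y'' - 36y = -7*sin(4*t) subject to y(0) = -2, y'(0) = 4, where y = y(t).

Characteristic equation r² - 36 = 0 factors as (r - 6)(r + 6) = 0, so r = 6, -6.
Hence y_h = C1*exp(6*t) + C2*exp(-6*t).
Try y_p = A*cos(4*t) + B*sin(4*t). Substituting and equating the coefficients of cos(4t) and sin(4t) gives A = 0, B = 7/52, so y_p = 7*sin(4*t)/52.
General solution: y = 7*sin(4*t)/52 + C1*exp(6*t) + C2*exp(-6*t).
Apply the initial conditions: y(0) = C1 + C2 = -2 and y'(0) = 7/13 - 6*C2 + 6*C1 = 4. Solving gives C1 = -37/52, C2 = -67/52.

y = -67*exp(-6*t)/52 - 37*exp(6*t)/52 + 7*sin(4*t)/52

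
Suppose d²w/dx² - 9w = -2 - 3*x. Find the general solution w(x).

Characteristic equation r² - 9 = 0 factors as (r + 3)(r - 3) = 0, so r = -3, 3.
Hence w_h = C1*exp(-3*x) + C2*exp(3*x).
For the particular solution try w_p = A0 + A1*x. Substituting and matching coefficients of each power of x gives A0 = 2/9, A1 = 1/3, so w_p = 2/9 + x/3.

w = 2/9 + x/3 + C1*exp(-3*x) + C2*exp(3*x)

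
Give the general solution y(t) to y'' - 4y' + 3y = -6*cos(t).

y = -3*cos(t)/5 + 6*sin(t)/5 + C1*exp(3*t) + C2*exp(t)

Characteristic equation r² - 4r + 3 = 0 factors as (r - 3)(r - 1) = 0, so r = 3, 1.
Hence y_h = C1*exp(3*t) + C2*exp(t).
Try y_p = A*cos(t) + B*sin(t). Substituting and equating the coefficients of cos(t) and sin(t) gives A = -3/5, B = 6/5, so y_p = -3*cos(t)/5 + 6*sin(t)/5.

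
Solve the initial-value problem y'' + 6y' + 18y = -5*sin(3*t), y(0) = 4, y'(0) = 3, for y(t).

Characteristic equation r² + 6r + 18 = 0 has discriminant (6)² - 4·(18) = -36 < 0, so r = -3 ± 3i.
Hence y_h = C1*cos(3*t)*exp(-3*t) + C2*exp(-3*t)*sin(3*t).
Try y_p = A*cos(3*t) + B*sin(3*t). Substituting and equating the coefficients of cos(3t) and sin(3t) gives A = 2/9, B = -1/9, so y_p = -sin(3*t)/9 + 2*cos(3*t)/9.
General solution: y = -sin(3*t)/9 + 2*cos(3*t)/9 + C1*cos(3*t)*exp(-3*t) + C2*exp(-3*t)*sin(3*t).
Apply the initial conditions: y(0) = 2/9 + C1 = 4 and y'(0) = -1/3 - 3*C1 + 3*C2 = 3. Solving gives C1 = 34/9, C2 = 44/9.

y = -sin(3*t)/9 + 2*cos(3*t)/9 + 34*cos(3*t)*exp(-3*t)/9 + 44*exp(-3*t)*sin(3*t)/9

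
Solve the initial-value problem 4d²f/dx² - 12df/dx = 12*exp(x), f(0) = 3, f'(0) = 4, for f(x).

f = 8/3 - 3*exp(x)/2 + 11*exp(3*x)/6

Divide through by 4: f'' - 3f' = 3*exp(x).
Characteristic equation r² - 3r = 0 factors as (r - 3)r = 0, so r = 3, 0.
Hence f_h = C1*exp(3*x) + C2.
Try f_p = A*exp(x). Substituting into the equation and dividing by exp(x) gives A = -3/2, so f_p = -3*exp(x)/2.
General solution: f = C2 - 3*exp(x)/2 + C1*exp(3*x).
Apply the initial conditions: f(0) = -3/2 + C1 + C2 = 3 and f'(0) = -3/2 + 3*C1 = 4. Solving gives C1 = 11/6, C2 = 8/3.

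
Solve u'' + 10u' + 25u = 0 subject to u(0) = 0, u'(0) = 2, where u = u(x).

u = 2*x*exp(-5*x)

Characteristic equation r² + 10r + 25 = 0 has discriminant (10)² - 4·(25) = 0, so r = -5 is a repeated root.
Hence u_h = (C1 + C2*x)*exp(-5*x).
Apply the initial conditions: u(0) = C1 = 0 and u'(0) = C2 - 5*C1 = 2. Solving gives C1 = 0, C2 = 2.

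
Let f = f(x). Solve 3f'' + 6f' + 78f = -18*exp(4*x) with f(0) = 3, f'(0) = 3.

Divide through by 3: f'' + 2f' + 26f = -6*exp(4*x).
Characteristic equation r² + 2r + 26 = 0 has discriminant (2)² - 4·(26) = -100 < 0, so r = -1 ± 5i.
Hence f_h = C1*cos(5*x)*exp(-x) + C2*exp(-x)*sin(5*x).
Try f_p = A*exp(4*x). Substituting into the equation and dividing by exp(4*x) gives A = -3/25, so f_p = -3*exp(4*x)/25.
General solution: f = -3*exp(4*x)/25 + C1*cos(5*x)*exp(-x) + C2*exp(-x)*sin(5*x).
Apply the initial conditions: f(0) = -3/25 + C1 = 3 and f'(0) = -12/25 - C1 + 5*C2 = 3. Solving gives C1 = 78/25, C2 = 33/25.

f = -3*exp(4*x)/25 + 33*exp(-x)*sin(5*x)/25 + 78*cos(5*x)*exp(-x)/25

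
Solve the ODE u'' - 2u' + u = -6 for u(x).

Characteristic equation r² - 2r + 1 = 0 has discriminant (-2)² - 4·(1) = 0, so r = 1 is a repeated root.
Hence u_h = (C1 + C2*x)*exp(x).
For the particular solution try u_p = A0. Substituting and matching coefficients of each power of x gives A0 = -6, so u_p = -6.

u = -6 + C1*exp(x) + C2*x*exp(x)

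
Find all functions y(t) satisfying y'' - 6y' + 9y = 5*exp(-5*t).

y = 5*exp(-5*t)/64 + C1*exp(3*t) + C2*t*exp(3*t)

Characteristic equation r² - 6r + 9 = 0 has discriminant (-6)² - 4·(9) = 0, so r = 3 is a repeated root.
Hence y_h = (C1 + C2*t)*exp(3*t).
Try y_p = A*exp(-5*t). Substituting into the equation and dividing by exp(-5*t) gives A = 5/64, so y_p = 5*exp(-5*t)/64.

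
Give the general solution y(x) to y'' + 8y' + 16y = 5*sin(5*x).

Characteristic equation r² + 8r + 16 = 0 has discriminant (8)² - 4·(16) = 0, so r = -4 is a repeated root.
Hence y_h = (C1 + C2*x)*exp(-4*x).
Try y_p = A*cos(5*x) + B*sin(5*x). Substituting and equating the coefficients of cos(5x) and sin(5x) gives A = -200/1681, B = -45/1681, so y_p = -200*cos(5*x)/1681 - 45*sin(5*x)/1681.

y = -200*cos(5*x)/1681 - 45*sin(5*x)/1681 + C1*exp(-4*x) + C2*x*exp(-4*x)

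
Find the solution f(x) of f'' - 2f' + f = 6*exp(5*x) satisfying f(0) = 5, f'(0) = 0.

f = 3*exp(5*x)/8 + 37*exp(x)/8 - 13*x*exp(x)/2

Characteristic equation r² - 2r + 1 = 0 has discriminant (-2)² - 4·(1) = 0, so r = 1 is a repeated root.
Hence f_h = (C1 + C2*x)*exp(x).
Try f_p = A*exp(5*x). Substituting into the equation and dividing by exp(5*x) gives A = 3/8, so f_p = 3*exp(5*x)/8.
General solution: f = 3*exp(5*x)/8 + C1*exp(x) + C2*x*exp(x).
Apply the initial conditions: f(0) = 3/8 + C1 = 5 and f'(0) = 15/8 + C1 + C2 = 0. Solving gives C1 = 37/8, C2 = -13/2.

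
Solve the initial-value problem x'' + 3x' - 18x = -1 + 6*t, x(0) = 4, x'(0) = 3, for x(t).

x = -t/3 + 26*exp(-6*t)/27 + 82*exp(3*t)/27

Characteristic equation r² + 3r - 18 = 0 factors as (r - 3)(r + 6) = 0, so r = 3, -6.
Hence x_h = C1*exp(3*t) + C2*exp(-6*t).
For the particular solution try x_p = A0 + A1*t. Substituting and matching coefficients of each power of t gives A0 = 0, A1 = -1/3, so x_p = -t/3.
General solution: x = -t/3 + C1*exp(3*t) + C2*exp(-6*t).
Apply the initial conditions: x(0) = C1 + C2 = 4 and x'(0) = -1/3 - 6*C2 + 3*C1 = 3. Solving gives C1 = 82/27, C2 = 26/27.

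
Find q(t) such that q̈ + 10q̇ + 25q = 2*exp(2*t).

Characteristic equation r² + 10r + 25 = 0 has discriminant (10)² - 4·(25) = 0, so r = -5 is a repeated root.
Hence q_h = (C1 + C2*t)*exp(-5*t).
Try q_p = A*exp(2*t). Substituting into the equation and dividing by exp(2*t) gives A = 2/49, so q_p = 2*exp(2*t)/49.

q = 2*exp(2*t)/49 + C1*exp(-5*t) + C2*t*exp(-5*t)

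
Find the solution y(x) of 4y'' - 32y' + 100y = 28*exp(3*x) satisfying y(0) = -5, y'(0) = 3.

y = 7*exp(3*x)/10 - 57*cos(3*x)*exp(4*x)/10 + 79*exp(4*x)*sin(3*x)/10

Divide through by 4: y'' - 8y' + 25y = 7*exp(3*x).
Characteristic equation r² - 8r + 25 = 0 has discriminant (-8)² - 4·(25) = -36 < 0, so r = 4 ± 3i.
Hence y_h = C1*cos(3*x)*exp(4*x) + C2*exp(4*x)*sin(3*x).
Try y_p = A*exp(3*x). Substituting into the equation and dividing by exp(3*x) gives A = 7/10, so y_p = 7*exp(3*x)/10.
General solution: y = 7*exp(3*x)/10 + C1*cos(3*x)*exp(4*x) + C2*exp(4*x)*sin(3*x).
Apply the initial conditions: y(0) = 7/10 + C1 = -5 and y'(0) = 21/10 + 3*C2 + 4*C1 = 3. Solving gives C1 = -57/10, C2 = 79/10.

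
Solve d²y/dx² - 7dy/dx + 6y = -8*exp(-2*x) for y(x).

Characteristic equation r² - 7r + 6 = 0 factors as (r - 6)(r - 1) = 0, so r = 6, 1.
Hence y_h = C1*exp(6*x) + C2*exp(x).
Try y_p = A*exp(-2*x). Substituting into the equation and dividing by exp(-2*x) gives A = -1/3, so y_p = -exp(-2*x)/3.

y = -exp(-2*x)/3 + C1*exp(6*x) + C2*exp(x)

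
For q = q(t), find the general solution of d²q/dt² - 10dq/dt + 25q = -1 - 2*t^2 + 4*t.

q = 3/625 - 2*t**2/25 + 12*t/125 + C1*exp(5*t) + C2*t*exp(5*t)

Characteristic equation r² - 10r + 25 = 0 has discriminant (-10)² - 4·(25) = 0, so r = 5 is a repeated root.
Hence q_h = (C1 + C2*t)*exp(5*t).
For the particular solution try q_p = A0 + A1*t + A2*t^2. Substituting and matching coefficients of each power of t gives A0 = 3/625, A1 = 12/125, A2 = -2/25, so q_p = 3/625 - 2*t^2/25 + 12*t/125.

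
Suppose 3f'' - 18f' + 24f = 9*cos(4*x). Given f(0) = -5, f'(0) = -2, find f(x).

Divide through by 3: f'' - 6f' + 8f = 3*cos(4*x).
Characteristic equation r² - 6r + 8 = 0 factors as (r - 2)(r - 4) = 0, so r = 2, 4.
Hence f_h = C1*exp(2*x) + C2*exp(4*x).
Try f_p = A*cos(4*x) + B*sin(4*x). Substituting and equating the coefficients of cos(4x) and sin(4x) gives A = -3/80, B = -9/80, so f_p = -9*sin(4*x)/80 - 3*cos(4*x)/80.
General solution: f = -9*sin(4*x)/80 - 3*cos(4*x)/80 + C1*exp(2*x) + C2*exp(4*x).
Apply the initial conditions: f(0) = -3/80 + C1 + C2 = -5 and f'(0) = -9/20 + 2*C1 + 4*C2 = -2. Solving gives C1 = -183/20, C2 = 67/16.

f = -183*exp(2*x)/20 - 9*sin(4*x)/80 - 3*cos(4*x)/80 + 67*exp(4*x)/16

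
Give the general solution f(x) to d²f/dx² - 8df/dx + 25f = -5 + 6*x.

Characteristic equation r² - 8r + 25 = 0 has discriminant (-8)² - 4·(25) = -36 < 0, so r = 4 ± 3i.
Hence f_h = C1*cos(3*x)*exp(4*x) + C2*exp(4*x)*sin(3*x).
For the particular solution try f_p = A0 + A1*x. Substituting and matching coefficients of each power of x gives A0 = -77/625, A1 = 6/25, so f_p = -77/625 + 6*x/25.

f = -77/625 + 6*x/25 + C1*cos(3*x)*exp(4*x) + C2*exp(4*x)*sin(3*x)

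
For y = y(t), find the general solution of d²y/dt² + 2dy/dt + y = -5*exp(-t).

Characteristic equation r² + 2r + 1 = 0 has discriminant (2)² - 4·(1) = 0, so r = -1 is a repeated root.
Hence y_h = (C1 + C2*t)*exp(-t).
Since exp(-t) solves the homogeneous equation (r = -1 is a root of multiplicity 2), multiply the trial by t^2. Try y_p = A*t^2*exp(-t). Substituting into the equation and dividing by exp(-t) gives A = -5/2, so y_p = -5*t^2*exp(-t)/2.

y = C1*exp(-t) - 5*t**2*exp(-t)/2 + C2*t*exp(-t)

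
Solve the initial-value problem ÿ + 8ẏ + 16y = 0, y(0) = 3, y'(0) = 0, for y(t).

y = 3*exp(-4*t) + 12*t*exp(-4*t)

Characteristic equation r² + 8r + 16 = 0 has discriminant (8)² - 4·(16) = 0, so r = -4 is a repeated root.
Hence y_h = (C1 + C2*t)*exp(-4*t).
Apply the initial conditions: y(0) = C1 = 3 and y'(0) = C2 - 4*C1 = 0. Solving gives C1 = 3, C2 = 12.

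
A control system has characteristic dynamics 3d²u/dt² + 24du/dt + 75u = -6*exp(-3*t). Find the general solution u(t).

Divide through by 3: u'' + 8u' + 25u = -2*exp(-3*t).
Characteristic equation r² + 8r + 25 = 0 has discriminant (8)² - 4·(25) = -36 < 0, so r = -4 ± 3i.
Hence u_h = C1*cos(3*t)*exp(-4*t) + C2*exp(-4*t)*sin(3*t).
Try u_p = A*exp(-3*t). Substituting into the equation and dividing by exp(-3*t) gives A = -1/5, so u_p = -exp(-3*t)/5.

u = -exp(-3*t)/5 + C1*cos(3*t)*exp(-4*t) + C2*exp(-4*t)*sin(3*t)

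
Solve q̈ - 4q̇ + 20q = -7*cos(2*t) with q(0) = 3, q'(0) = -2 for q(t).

Characteristic equation r² - 4r + 20 = 0 has discriminant (-4)² - 4·(20) = -64 < 0, so r = 2 ± 4i.
Hence q_h = C1*cos(4*t)*exp(2*t) + C2*exp(2*t)*sin(4*t).
Try q_p = A*cos(2*t) + B*sin(2*t). Substituting and equating the coefficients of cos(2t) and sin(2t) gives A = -7/20, B = 7/40, so q_p = -7*cos(2*t)/20 + 7*sin(2*t)/40.
General solution: q = -7*cos(2*t)/20 + 7*sin(2*t)/40 + C1*cos(4*t)*exp(2*t) + C2*exp(2*t)*sin(4*t).
Apply the initial conditions: q(0) = -7/20 + C1 = 3 and q'(0) = 7/20 + 2*C1 + 4*C2 = -2. Solving gives C1 = 67/20, C2 = -181/80.

q = -7*cos(2*t)/20 + 7*sin(2*t)/40 - 181*exp(2*t)*sin(4*t)/80 + 67*cos(4*t)*exp(2*t)/20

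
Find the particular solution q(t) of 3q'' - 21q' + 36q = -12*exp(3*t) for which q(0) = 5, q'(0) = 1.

q = -18*exp(4*t) + 23*exp(3*t) + 4*t*exp(3*t)

Divide through by 3: q'' - 7q' + 12q = -4*exp(3*t).
Characteristic equation r² - 7r + 12 = 0 factors as (r - 3)(r - 4) = 0, so r = 3, 4.
Hence q_h = C1*exp(3*t) + C2*exp(4*t).
Since exp(3*t) solves the homogeneous equation (r = 3 is a root of multiplicity 1), multiply the trial by t. Try q_p = A*t*exp(3*t). Substituting into the equation and dividing by exp(3*t) gives A = 4, so q_p = 4*t*exp(3*t).
General solution: q = C1*exp(3*t) + C2*exp(4*t) + 4*t*exp(3*t).
Apply the initial conditions: q(0) = C1 + C2 = 5 and q'(0) = 4 + 3*C1 + 4*C2 = 1. Solving gives C1 = 23, C2 = -18.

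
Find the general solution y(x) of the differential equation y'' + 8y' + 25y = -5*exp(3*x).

y = -5*exp(3*x)/58 + C1*cos(3*x)*exp(-4*x) + C2*exp(-4*x)*sin(3*x)

Characteristic equation r² + 8r + 25 = 0 has discriminant (8)² - 4·(25) = -36 < 0, so r = -4 ± 3i.
Hence y_h = C1*cos(3*x)*exp(-4*x) + C2*exp(-4*x)*sin(3*x).
Try y_p = A*exp(3*x). Substituting into the equation and dividing by exp(3*x) gives A = -5/58, so y_p = -5*exp(3*x)/58.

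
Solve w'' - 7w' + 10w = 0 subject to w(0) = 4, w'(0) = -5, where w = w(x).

w = -13*exp(5*x)/3 + 25*exp(2*x)/3

Characteristic equation r² - 7r + 10 = 0 factors as (r - 5)(r - 2) = 0, so r = 5, 2.
Hence w_h = C1*exp(5*x) + C2*exp(2*x).
Apply the initial conditions: w(0) = C1 + C2 = 4 and w'(0) = 2*C2 + 5*C1 = -5. Solving gives C1 = -13/3, C2 = 25/3.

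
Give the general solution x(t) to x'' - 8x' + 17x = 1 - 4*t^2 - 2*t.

Characteristic equation r² - 8r + 17 = 0 has discriminant (-8)² - 4·(17) = -4 < 0, so r = 4 ± i.
Hence x_h = C1*cos(t)*exp(4*t) + C2*exp(4*t)*sin(t).
For the particular solution try x_p = A0 + A1*t + A2*t^2. Substituting and matching coefficients of each power of t gives A0 = -359/4913, A1 = -98/289, A2 = -4/17, so x_p = -359/4913 - 98*t/289 - 4*t^2/17.

x = -359/4913 - 98*t/289 - 4*t**2/17 + C1*cos(t)*exp(4*t) + C2*exp(4*t)*sin(t)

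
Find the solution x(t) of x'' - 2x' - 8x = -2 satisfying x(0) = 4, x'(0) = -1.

x = 1/4 + 8*exp(-2*t)/3 + 13*exp(4*t)/12

Characteristic equation r² - 2r - 8 = 0 factors as (r - 4)(r + 2) = 0, so r = 4, -2.
Hence x_h = C1*exp(4*t) + C2*exp(-2*t).
For the particular solution try x_p = A0. Substituting and matching coefficients of each power of t gives A0 = 1/4, so x_p = 1/4.
General solution: x = 1/4 + C1*exp(4*t) + C2*exp(-2*t).
Apply the initial conditions: x(0) = 1/4 + C1 + C2 = 4 and x'(0) = -2*C2 + 4*C1 = -1. Solving gives C1 = 13/12, C2 = 8/3.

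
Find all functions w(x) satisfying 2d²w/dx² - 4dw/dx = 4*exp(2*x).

Divide through by 2: w'' - 2w' = 2*exp(2*x).
Characteristic equation r² - 2r = 0 factors as (r - 2)r = 0, so r = 2, 0.
Hence w_h = C1*exp(2*x) + C2.
Since exp(2*x) solves the homogeneous equation (r = 2 is a root of multiplicity 1), multiply the trial by x. Try w_p = A*x*exp(2*x). Substituting into the equation and dividing by exp(2*x) gives A = 1, so w_p = x*exp(2*x).

w = C2 + C1*exp(2*x) + x*exp(2*x)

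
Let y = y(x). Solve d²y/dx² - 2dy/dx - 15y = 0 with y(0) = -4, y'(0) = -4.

Characteristic equation r² - 2r - 15 = 0 factors as (r + 3)(r - 5) = 0, so r = -3, 5.
Hence y_h = C1*exp(-3*x) + C2*exp(5*x).
Apply the initial conditions: y(0) = C1 + C2 = -4 and y'(0) = -3*C1 + 5*C2 = -4. Solving gives C1 = -2, C2 = -2.

y = -2*exp(-3*x) - 2*exp(5*x)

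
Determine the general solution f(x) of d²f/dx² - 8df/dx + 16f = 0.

f = C1*exp(4*x) + C2*x*exp(4*x)

Characteristic equation r² - 8r + 16 = 0 has discriminant (-8)² - 4·(16) = 0, so r = 4 is a repeated root.
Hence f_h = (C1 + C2*x)*exp(4*x).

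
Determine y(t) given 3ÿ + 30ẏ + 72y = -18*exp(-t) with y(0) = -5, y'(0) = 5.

y = -23*exp(-4*t)/2 - 2*exp(-t)/5 + 69*exp(-6*t)/10

Divide through by 3: y'' + 10y' + 24y = -6*exp(-t).
Characteristic equation r² + 10r + 24 = 0 factors as (r + 6)(r + 4) = 0, so r = -6, -4.
Hence y_h = C1*exp(-6*t) + C2*exp(-4*t).
Try y_p = A*exp(-t). Substituting into the equation and dividing by exp(-t) gives A = -2/5, so y_p = -2*exp(-t)/5.
General solution: y = -2*exp(-t)/5 + C1*exp(-6*t) + C2*exp(-4*t).
Apply the initial conditions: y(0) = -2/5 + C1 + C2 = -5 and y'(0) = 2/5 - 6*C1 - 4*C2 = 5. Solving gives C1 = 69/10, C2 = -23/2.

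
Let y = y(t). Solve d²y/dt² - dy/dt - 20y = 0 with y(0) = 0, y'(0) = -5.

Characteristic equation r² - r - 20 = 0 factors as (r - 5)(r + 4) = 0, so r = 5, -4.
Hence y_h = C1*exp(5*t) + C2*exp(-4*t).
Apply the initial conditions: y(0) = C1 + C2 = 0 and y'(0) = -4*C2 + 5*C1 = -5. Solving gives C1 = -5/9, C2 = 5/9.

y = -5*exp(5*t)/9 + 5*exp(-4*t)/9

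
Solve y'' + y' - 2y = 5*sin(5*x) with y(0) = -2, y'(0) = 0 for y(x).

y = -135*sin(5*x)/754 - 83*exp(-2*x)/87 - 79*exp(x)/78 - 25*cos(5*x)/754

Characteristic equation r² + r - 2 = 0 factors as (r + 2)(r - 1) = 0, so r = -2, 1.
Hence y_h = C1*exp(-2*x) + C2*exp(x).
Try y_p = A*cos(5*x) + B*sin(5*x). Substituting and equating the coefficients of cos(5x) and sin(5x) gives A = -25/754, B = -135/754, so y_p = -135*sin(5*x)/754 - 25*cos(5*x)/754.
General solution: y = -135*sin(5*x)/754 - 25*cos(5*x)/754 + C1*exp(-2*x) + C2*exp(x).
Apply the initial conditions: y(0) = -25/754 + C1 + C2 = -2 and y'(0) = -675/754 + C2 - 2*C1 = 0. Solving gives C1 = -83/87, C2 = -79/78.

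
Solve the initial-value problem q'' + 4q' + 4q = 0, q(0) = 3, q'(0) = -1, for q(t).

Characteristic equation r² + 4r + 4 = 0 has discriminant (4)² - 4·(4) = 0, so r = -2 is a repeated root.
Hence q_h = (C1 + C2*t)*exp(-2*t).
Apply the initial conditions: q(0) = C1 = 3 and q'(0) = C2 - 2*C1 = -1. Solving gives C1 = 3, C2 = 5.

q = 3*exp(-2*t) + 5*t*exp(-2*t)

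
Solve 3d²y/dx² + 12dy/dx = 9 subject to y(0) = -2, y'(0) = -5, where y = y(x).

y = -55/16 + 3*x/4 + 23*exp(-4*x)/16

Divide through by 3: y'' + 4y' = 3.
Characteristic equation r² + 4r = 0 factors as (r + 4)r = 0, so r = -4, 0.
Hence y_h = C1*exp(-4*x) + C2.
Since 1 solves the homogeneous equation (r = 0 is a root of multiplicity 1), multiply the trial by x. Try y_p = A*x. Substituting into the equation and dividing by 1 gives A = 3/4, so y_p = 3*x/4.
General solution: y = C2 + 3*x/4 + C1*exp(-4*x).
Apply the initial conditions: y(0) = C1 + C2 = -2 and y'(0) = 3/4 - 4*C1 = -5. Solving gives C1 = 23/16, C2 = -55/16.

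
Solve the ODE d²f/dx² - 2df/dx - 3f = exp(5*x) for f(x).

Characteristic equation r² - 2r - 3 = 0 factors as (r + 1)(r - 3) = 0, so r = -1, 3.
Hence f_h = C1*exp(-x) + C2*exp(3*x).
Try f_p = A*exp(5*x). Substituting into the equation and dividing by exp(5*x) gives A = 1/12, so f_p = exp(5*x)/12.

f = exp(5*x)/12 + C1*exp(-x) + C2*exp(3*x)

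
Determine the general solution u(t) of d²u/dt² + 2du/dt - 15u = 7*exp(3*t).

u = C1*exp(-5*t) + C2*exp(3*t) + 7*t*exp(3*t)/8

Characteristic equation r² + 2r - 15 = 0 factors as (r + 5)(r - 3) = 0, so r = -5, 3.
Hence u_h = C1*exp(-5*t) + C2*exp(3*t).
Since exp(3*t) solves the homogeneous equation (r = 3 is a root of multiplicity 1), multiply the trial by t. Try u_p = A*t*exp(3*t). Substituting into the equation and dividing by exp(3*t) gives A = 7/8, so u_p = 7*t*exp(3*t)/8.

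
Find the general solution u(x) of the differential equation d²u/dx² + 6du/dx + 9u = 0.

u = C1*exp(-3*x) + C2*x*exp(-3*x)

Characteristic equation r² + 6r + 9 = 0 has discriminant (6)² - 4·(9) = 0, so r = -3 is a repeated root.
Hence u_h = (C1 + C2*x)*exp(-3*x).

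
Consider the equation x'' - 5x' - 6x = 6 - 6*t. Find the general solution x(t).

Characteristic equation r² - 5r - 6 = 0 factors as (r + 1)(r - 6) = 0, so r = -1, 6.
Hence x_h = C1*exp(-t) + C2*exp(6*t).
For the particular solution try x_p = A0 + A1*t. Substituting and matching coefficients of each power of t gives A0 = -11/6, A1 = 1, so x_p = -11/6 + t.

x = -11/6 + t + C1*exp(-t) + C2*exp(6*t)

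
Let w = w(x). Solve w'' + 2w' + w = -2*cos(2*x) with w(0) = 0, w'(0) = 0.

Characteristic equation r² + 2r + 1 = 0 has discriminant (2)² - 4·(1) = 0, so r = -1 is a repeated root.
Hence w_h = (C1 + C2*x)*exp(-x).
Try w_p = A*cos(2*x) + B*sin(2*x). Substituting and equating the coefficients of cos(2x) and sin(2x) gives A = 6/25, B = -8/25, so w_p = -8*sin(2*x)/25 + 6*cos(2*x)/25.
General solution: w = -8*sin(2*x)/25 + 6*cos(2*x)/25 + C1*exp(-x) + C2*x*exp(-x).
Apply the initial conditions: w(0) = 6/25 + C1 = 0 and w'(0) = -16/25 + C2 - C1 = 0. Solving gives C1 = -6/25, C2 = 2/5.

w = -8*sin(2*x)/25 - 6*exp(-x)/25 + 6*cos(2*x)/25 + 2*x*exp(-x)/5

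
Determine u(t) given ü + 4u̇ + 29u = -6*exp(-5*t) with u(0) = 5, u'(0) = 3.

u = -3*exp(-5*t)/17 + 88*cos(5*t)*exp(-2*t)/17 + 212*exp(-2*t)*sin(5*t)/85

Characteristic equation r² + 4r + 29 = 0 has discriminant (4)² - 4·(29) = -100 < 0, so r = -2 ± 5i.
Hence u_h = C1*cos(5*t)*exp(-2*t) + C2*exp(-2*t)*sin(5*t).
Try u_p = A*exp(-5*t). Substituting into the equation and dividing by exp(-5*t) gives A = -3/17, so u_p = -3*exp(-5*t)/17.
General solution: u = -3*exp(-5*t)/17 + C1*cos(5*t)*exp(-2*t) + C2*exp(-2*t)*sin(5*t).
Apply the initial conditions: u(0) = -3/17 + C1 = 5 and u'(0) = 15/17 - 2*C1 + 5*C2 = 3. Solving gives C1 = 88/17, C2 = 212/85.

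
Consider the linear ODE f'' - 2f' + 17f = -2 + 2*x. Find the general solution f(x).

Characteristic equation r² - 2r + 17 = 0 has discriminant (-2)² - 4·(17) = -64 < 0, so r = 1 ± 4i.
Hence f_h = C1*cos(4*x)*exp(x) + C2*exp(x)*sin(4*x).
For the particular solution try f_p = A0 + A1*x. Substituting and matching coefficients of each power of x gives A0 = -30/289, A1 = 2/17, so f_p = -30/289 + 2*x/17.

f = -30/289 + 2*x/17 + C1*cos(4*x)*exp(x) + C2*exp(x)*sin(4*x)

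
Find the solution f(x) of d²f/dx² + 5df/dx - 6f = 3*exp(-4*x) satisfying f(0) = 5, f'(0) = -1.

f = -3*exp(-4*x)/10 + 15*exp(-6*x)/14 + 148*exp(x)/35

Characteristic equation r² + 5r - 6 = 0 factors as (r - 1)(r + 6) = 0, so r = 1, -6.
Hence f_h = C1*exp(x) + C2*exp(-6*x).
Try f_p = A*exp(-4*x). Substituting into the equation and dividing by exp(-4*x) gives A = -3/10, so f_p = -3*exp(-4*x)/10.
General solution: f = -3*exp(-4*x)/10 + C1*exp(x) + C2*exp(-6*x).
Apply the initial conditions: f(0) = -3/10 + C1 + C2 = 5 and f'(0) = 6/5 + C1 - 6*C2 = -1. Solving gives C1 = 148/35, C2 = 15/14.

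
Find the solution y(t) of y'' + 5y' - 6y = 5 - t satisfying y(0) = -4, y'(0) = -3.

y = -25/36 - 23*exp(t)/7 - 5*exp(-6*t)/252 + t/6

Characteristic equation r² + 5r - 6 = 0 factors as (r + 6)(r - 1) = 0, so r = -6, 1.
Hence y_h = C1*exp(-6*t) + C2*exp(t).
For the particular solution try y_p = A0 + A1*t. Substituting and matching coefficients of each power of t gives A0 = -25/36, A1 = 1/6, so y_p = -25/36 + t/6.
General solution: y = -25/36 + t/6 + C1*exp(-6*t) + C2*exp(t).
Apply the initial conditions: y(0) = -25/36 + C1 + C2 = -4 and y'(0) = 1/6 + C2 - 6*C1 = -3. Solving gives C1 = -5/252, C2 = -23/7.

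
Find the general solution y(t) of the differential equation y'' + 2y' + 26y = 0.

Characteristic equation r² + 2r + 26 = 0 has discriminant (2)² - 4·(26) = -100 < 0, so r = -1 ± 5i.
Hence y_h = C1*cos(5*t)*exp(-t) + C2*exp(-t)*sin(5*t).

y = C1*cos(5*t)*exp(-t) + C2*exp(-t)*sin(5*t)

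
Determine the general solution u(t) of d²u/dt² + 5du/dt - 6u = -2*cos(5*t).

u = -25*sin(5*t)/793 + 31*cos(5*t)/793 + C1*exp(-6*t) + C2*exp(t)

Characteristic equation r² + 5r - 6 = 0 factors as (r + 6)(r - 1) = 0, so r = -6, 1.
Hence u_h = C1*exp(-6*t) + C2*exp(t).
Try u_p = A*cos(5*t) + B*sin(5*t). Substituting and equating the coefficients of cos(5t) and sin(5t) gives A = 31/793, B = -25/793, so u_p = -25*sin(5*t)/793 + 31*cos(5*t)/793.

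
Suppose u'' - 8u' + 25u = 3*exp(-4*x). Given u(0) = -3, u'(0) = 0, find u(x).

u = 3*exp(-4*x)/73 - 222*cos(3*x)*exp(4*x)/73 + 300*exp(4*x)*sin(3*x)/73

Characteristic equation r² - 8r + 25 = 0 has discriminant (-8)² - 4·(25) = -36 < 0, so r = 4 ± 3i.
Hence u_h = C1*cos(3*x)*exp(4*x) + C2*exp(4*x)*sin(3*x).
Try u_p = A*exp(-4*x). Substituting into the equation and dividing by exp(-4*x) gives A = 3/73, so u_p = 3*exp(-4*x)/73.
General solution: u = 3*exp(-4*x)/73 + C1*cos(3*x)*exp(4*x) + C2*exp(4*x)*sin(3*x).
Apply the initial conditions: u(0) = 3/73 + C1 = -3 and u'(0) = -12/73 + 3*C2 + 4*C1 = 0. Solving gives C1 = -222/73, C2 = 300/73.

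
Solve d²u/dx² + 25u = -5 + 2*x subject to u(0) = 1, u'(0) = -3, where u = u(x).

Characteristic equation r² + 25 = 0 has discriminant (0)² - 4·(25) = -100 < 0, so r = ± 5i.
Hence u_h = C1*cos(5*x) + C2*sin(5*x).
For the particular solution try u_p = A0 + A1*x. Substituting and matching coefficients of each power of x gives A0 = -1/5, A1 = 2/25, so u_p = -1/5 + 2*x/25.
General solution: u = -1/5 + 2*x/25 + C1*cos(5*x) + C2*sin(5*x).
Apply the initial conditions: u(0) = -1/5 + C1 = 1 and u'(0) = 2/25 + 5*C2 = -3. Solving gives C1 = 6/5, C2 = -77/125.

u = -1/5 - 77*sin(5*x)/125 + 2*x/25 + 6*cos(5*x)/5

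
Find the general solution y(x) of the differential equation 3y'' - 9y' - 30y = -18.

y = 3/5 + C1*exp(5*x) + C2*exp(-2*x)

Divide through by 3: y'' - 3y' - 10y = -6.
Characteristic equation r² - 3r - 10 = 0 factors as (r - 5)(r + 2) = 0, so r = 5, -2.
Hence y_h = C1*exp(5*x) + C2*exp(-2*x).
For the particular solution try y_p = A0. Substituting and matching coefficients of each power of x gives A0 = 3/5, so y_p = 3/5.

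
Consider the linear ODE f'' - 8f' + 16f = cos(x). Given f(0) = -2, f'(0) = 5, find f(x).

Characteristic equation r² - 8r + 16 = 0 has discriminant (-8)² - 4·(16) = 0, so r = 4 is a repeated root.
Hence f_h = (C1 + C2*x)*exp(4*x).
Try f_p = A*cos(x) + B*sin(x). Substituting and equating the coefficients of cos(x) and sin(x) gives A = 15/289, B = -8/289, so f_p = -8*sin(x)/289 + 15*cos(x)/289.
General solution: f = -8*sin(x)/289 + 15*cos(x)/289 + C1*exp(4*x) + C2*x*exp(4*x).
Apply the initial conditions: f(0) = 15/289 + C1 = -2 and f'(0) = -8/289 + C2 + 4*C1 = 5. Solving gives C1 = -593/289, C2 = 225/17.

f = -593*exp(4*x)/289 - 8*sin(x)/289 + 15*cos(x)/289 + 225*x*exp(4*x)/17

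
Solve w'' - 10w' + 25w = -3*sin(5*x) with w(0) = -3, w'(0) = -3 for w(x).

w = -147*exp(5*x)/50 - 3*cos(5*x)/50 + 117*x*exp(5*x)/10

Characteristic equation r² - 10r + 25 = 0 has discriminant (-10)² - 4·(25) = 0, so r = 5 is a repeated root.
Hence w_h = (C1 + C2*x)*exp(5*x).
Try w_p = A*cos(5*x) + B*sin(5*x). Substituting and equating the coefficients of cos(5x) and sin(5x) gives A = -3/50, B = 0, so w_p = -3*cos(5*x)/50.
General solution: w = -3*cos(5*x)/50 + C1*exp(5*x) + C2*x*exp(5*x).
Apply the initial conditions: w(0) = -3/50 + C1 = -3 and w'(0) = C2 + 5*C1 = -3. Solving gives C1 = -147/50, C2 = 117/10.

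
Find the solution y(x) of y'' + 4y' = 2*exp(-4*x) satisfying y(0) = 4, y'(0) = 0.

y = 33/8 - exp(-4*x)/8 - x*exp(-4*x)/2

Characteristic equation r² + 4r = 0 factors as (r + 4)r = 0, so r = -4, 0.
Hence y_h = C1*exp(-4*x) + C2.
Since exp(-4*x) solves the homogeneous equation (r = -4 is a root of multiplicity 1), multiply the trial by x. Try y_p = A*x*exp(-4*x). Substituting into the equation and dividing by exp(-4*x) gives A = -1/2, so y_p = -x*exp(-4*x)/2.
General solution: y = C2 + C1*exp(-4*x) - x*exp(-4*x)/2.
Apply the initial conditions: y(0) = C1 + C2 = 4 and y'(0) = -1/2 - 4*C1 = 0. Solving gives C1 = -1/8, C2 = 33/8.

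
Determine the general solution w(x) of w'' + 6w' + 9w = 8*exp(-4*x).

w = 8*exp(-4*x) + C1*exp(-3*x) + C2*x*exp(-3*x)

Characteristic equation r² + 6r + 9 = 0 has discriminant (6)² - 4·(9) = 0, so r = -3 is a repeated root.
Hence w_h = (C1 + C2*x)*exp(-3*x).
Try w_p = A*exp(-4*x). Substituting into the equation and dividing by exp(-4*x) gives A = 8, so w_p = 8*exp(-4*x).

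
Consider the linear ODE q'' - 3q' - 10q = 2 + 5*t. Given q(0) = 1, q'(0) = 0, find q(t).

Characteristic equation r² - 3r - 10 = 0 factors as (r + 2)(r - 5) = 0, so r = -2, 5.
Hence q_h = C1*exp(-2*t) + C2*exp(5*t).
For the particular solution try q_p = A0 + A1*t. Substituting and matching coefficients of each power of t gives A0 = -1/20, A1 = -1/2, so q_p = -1/20 - t/2.
General solution: q = -1/20 - t/2 + C1*exp(-2*t) + C2*exp(5*t).
Apply the initial conditions: q(0) = -1/20 + C1 + C2 = 1 and q'(0) = -1/2 - 2*C1 + 5*C2 = 0. Solving gives C1 = 19/28, C2 = 13/35.

q = -1/20 - t/2 + 13*exp(5*t)/35 + 19*exp(-2*t)/28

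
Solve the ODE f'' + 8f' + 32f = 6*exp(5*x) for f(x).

f = 6*exp(5*x)/97 + C1*cos(4*x)*exp(-4*x) + C2*exp(-4*x)*sin(4*x)

Characteristic equation r² + 8r + 32 = 0 has discriminant (8)² - 4·(32) = -64 < 0, so r = -4 ± 4i.
Hence f_h = C1*cos(4*x)*exp(-4*x) + C2*exp(-4*x)*sin(4*x).
Try f_p = A*exp(5*x). Substituting into the equation and dividing by exp(5*x) gives A = 6/97, so f_p = 6*exp(5*x)/97.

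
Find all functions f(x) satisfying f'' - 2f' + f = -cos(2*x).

f = 3*cos(2*x)/25 + 4*sin(2*x)/25 + C1*exp(x) + C2*x*exp(x)

Characteristic equation r² - 2r + 1 = 0 has discriminant (-2)² - 4·(1) = 0, so r = 1 is a repeated root.
Hence f_h = (C1 + C2*x)*exp(x).
Try f_p = A*cos(2*x) + B*sin(2*x). Substituting and equating the coefficients of cos(2x) and sin(2x) gives A = 3/25, B = 4/25, so f_p = 3*cos(2*x)/25 + 4*sin(2*x)/25.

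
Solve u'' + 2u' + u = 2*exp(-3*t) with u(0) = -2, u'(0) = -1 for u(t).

Characteristic equation r² + 2r + 1 = 0 has discriminant (2)² - 4·(1) = 0, so r = -1 is a repeated root.
Hence u_h = (C1 + C2*t)*exp(-t).
Try u_p = A*exp(-3*t). Substituting into the equation and dividing by exp(-3*t) gives A = 1/2, so u_p = exp(-3*t)/2.
General solution: u = exp(-3*t)/2 + C1*exp(-t) + C2*t*exp(-t).
Apply the initial conditions: u(0) = 1/2 + C1 = -2 and u'(0) = -3/2 + C2 - C1 = -1. Solving gives C1 = -5/2, C2 = -2.

u = exp(-3*t)/2 - 5*exp(-t)/2 - 2*t*exp(-t)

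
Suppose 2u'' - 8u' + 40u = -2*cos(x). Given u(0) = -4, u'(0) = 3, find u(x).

u = -19*cos(x)/377 + 4*sin(x)/377 - 1489*cos(4*x)*exp(2*x)/377 + 4105*exp(2*x)*sin(4*x)/1508

Divide through by 2: u'' - 4u' + 20u = -cos(x).
Characteristic equation r² - 4r + 20 = 0 has discriminant (-4)² - 4·(20) = -64 < 0, so r = 2 ± 4i.
Hence u_h = C1*cos(4*x)*exp(2*x) + C2*exp(2*x)*sin(4*x).
Try u_p = A*cos(x) + B*sin(x). Substituting and equating the coefficients of cos(x) and sin(x) gives A = -19/377, B = 4/377, so u_p = -19*cos(x)/377 + 4*sin(x)/377.
General solution: u = -19*cos(x)/377 + 4*sin(x)/377 + C1*cos(4*x)*exp(2*x) + C2*exp(2*x)*sin(4*x).
Apply the initial conditions: u(0) = -19/377 + C1 = -4 and u'(0) = 4/377 + 2*C1 + 4*C2 = 3. Solving gives C1 = -1489/377, C2 = 4105/1508.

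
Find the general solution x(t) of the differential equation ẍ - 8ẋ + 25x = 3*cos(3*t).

Characteristic equation r² - 8r + 25 = 0 has discriminant (-8)² - 4·(25) = -36 < 0, so r = 4 ± 3i.
Hence x_h = C1*cos(3*t)*exp(4*t) + C2*exp(4*t)*sin(3*t).
Try x_p = A*cos(3*t) + B*sin(3*t). Substituting and equating the coefficients of cos(3t) and sin(3t) gives A = 3/52, B = -9/104, so x_p = -9*sin(3*t)/104 + 3*cos(3*t)/52.

x = -9*sin(3*t)/104 + 3*cos(3*t)/52 + C1*cos(3*t)*exp(4*t) + C2*exp(4*t)*sin(3*t)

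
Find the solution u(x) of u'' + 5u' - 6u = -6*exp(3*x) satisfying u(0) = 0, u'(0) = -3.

u = -exp(3*x)/3 + exp(-6*x)/3

Characteristic equation r² + 5r - 6 = 0 factors as (r + 6)(r - 1) = 0, so r = -6, 1.
Hence u_h = C1*exp(-6*x) + C2*exp(x).
Try u_p = A*exp(3*x). Substituting into the equation and dividing by exp(3*x) gives A = -1/3, so u_p = -exp(3*x)/3.
General solution: u = -exp(3*x)/3 + C1*exp(-6*x) + C2*exp(x).
Apply the initial conditions: u(0) = -1/3 + C1 + C2 = 0 and u'(0) = -1 + C2 - 6*C1 = -3. Solving gives C1 = 1/3, C2 = 0.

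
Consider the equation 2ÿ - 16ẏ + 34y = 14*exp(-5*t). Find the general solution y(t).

Divide through by 2: y'' - 8y' + 17y = 7*exp(-5*t).
Characteristic equation r² - 8r + 17 = 0 has discriminant (-8)² - 4·(17) = -4 < 0, so r = 4 ± i.
Hence y_h = C1*cos(t)*exp(4*t) + C2*exp(4*t)*sin(t).
Try y_p = A*exp(-5*t). Substituting into the equation and dividing by exp(-5*t) gives A = 7/82, so y_p = 7*exp(-5*t)/82.

y = 7*exp(-5*t)/82 + C1*cos(t)*exp(4*t) + C2*exp(4*t)*sin(t)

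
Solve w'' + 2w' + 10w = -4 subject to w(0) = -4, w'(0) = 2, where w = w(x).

w = -2/5 - 18*cos(3*x)*exp(-x)/5 - 8*exp(-x)*sin(3*x)/15

Characteristic equation r² + 2r + 10 = 0 has discriminant (2)² - 4·(10) = -36 < 0, so r = -1 ± 3i.
Hence w_h = C1*cos(3*x)*exp(-x) + C2*exp(-x)*sin(3*x).
For the particular solution try w_p = A0. Substituting and matching coefficients of each power of x gives A0 = -2/5, so w_p = -2/5.
General solution: w = -2/5 + C1*cos(3*x)*exp(-x) + C2*exp(-x)*sin(3*x).
Apply the initial conditions: w(0) = -2/5 + C1 = -4 and w'(0) = -C1 + 3*C2 = 2. Solving gives C1 = -18/5, C2 = -8/15.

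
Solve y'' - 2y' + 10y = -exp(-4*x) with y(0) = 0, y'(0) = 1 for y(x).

Characteristic equation r² - 2r + 10 = 0 has discriminant (-2)² - 4·(10) = -36 < 0, so r = 1 ± 3i.
Hence y_h = C1*cos(3*x)*exp(x) + C2*exp(x)*sin(3*x).
Try y_p = A*exp(-4*x). Substituting into the equation and dividing by exp(-4*x) gives A = -1/34, so y_p = -exp(-4*x)/34.
General solution: y = -exp(-4*x)/34 + C1*cos(3*x)*exp(x) + C2*exp(x)*sin(3*x).
Apply the initial conditions: y(0) = -1/34 + C1 = 0 and y'(0) = 2/17 + C1 + 3*C2 = 1. Solving gives C1 = 1/34, C2 = 29/102.

y = -exp(-4*x)/34 + cos(3*x)*exp(x)/34 + 29*exp(x)*sin(3*x)/102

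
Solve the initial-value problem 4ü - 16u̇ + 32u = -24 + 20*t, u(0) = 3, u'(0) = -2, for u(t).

Divide through by 4: u'' - 4u' + 8u = -6 + 5*t.
Characteristic equation r² - 4r + 8 = 0 has discriminant (-4)² - 4·(8) = -16 < 0, so r = 2 ± 2i.
Hence u_h = C1*cos(2*t)*exp(2*t) + C2*exp(2*t)*sin(2*t).
For the particular solution try u_p = A0 + A1*t. Substituting and matching coefficients of each power of t gives A0 = -7/16, A1 = 5/8, so u_p = -7/16 + 5*t/8.
General solution: u = -7/16 + 5*t/8 + C1*cos(2*t)*exp(2*t) + C2*exp(2*t)*sin(2*t).
Apply the initial conditions: u(0) = -7/16 + C1 = 3 and u'(0) = 5/8 + 2*C1 + 2*C2 = -2. Solving gives C1 = 55/16, C2 = -19/4.

u = -7/16 + 5*t/8 - 19*exp(2*t)*sin(2*t)/4 + 55*cos(2*t)*exp(2*t)/16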